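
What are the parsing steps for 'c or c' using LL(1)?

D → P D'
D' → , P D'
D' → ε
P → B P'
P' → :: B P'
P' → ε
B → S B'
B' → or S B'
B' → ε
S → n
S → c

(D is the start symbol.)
Stack is shown with the top on the left.

Stack            Input     Action
---------------------------------
D $              c or c $  output D → P D'
P D' $           c or c $  output P → B P'
B P' D' $        c or c $  output B → S B'
S B' P' D' $     c or c $  output S → c
c B' P' D' $     c or c $  match 'c'
B' P' D' $       or c $    output B' → or S B'
or S B' P' D' $  or c $    match 'or'
S B' P' D' $     c $       output S → c
c B' P' D' $     c $       match 'c'
B' P' D' $       $         output B' → ε
P' D' $          $         output P' → ε
D' $             $         output D' → ε
$                $         accept

The string is accepted.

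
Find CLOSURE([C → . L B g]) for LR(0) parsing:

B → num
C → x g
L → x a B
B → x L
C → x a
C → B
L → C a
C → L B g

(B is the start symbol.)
{ [B → . num], [B → . x L], [C → . B], [C → . L B g], [C → . x a], [C → . x g], [L → . C a], [L → . x a B] }

Start with: [C → . L B g]
  [C → . L B g] has the dot before L: add [L → . x a B], [L → . C a]
  [L → . C a] has the dot before C: add [C → . x g], [C → . x a], [C → . B]
  [C → . B] has the dot before B: add [B → . num], [B → . x L]
No further items can be added.

CLOSURE = { [B → . num], [B → . x L], [C → . B], [C → . L B g], [C → . x a], [C → . x g], [L → . C a], [L → . x a B] }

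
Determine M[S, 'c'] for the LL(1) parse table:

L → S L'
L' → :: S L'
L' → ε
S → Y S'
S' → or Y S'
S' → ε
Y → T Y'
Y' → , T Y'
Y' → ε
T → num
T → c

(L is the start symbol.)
To find M[S, 'c'], we find productions for S where 'c' is in the predict set (PREDICT(N → α) = (FIRST(α) \ {ε}) ∪ (FOLLOW(N) if α ⇒* ε)).

Relevant sets:
  FIRST(Y) = { 'c', 'num' }

S → Y S': PREDICT = { 'c', 'num' }
  'c' is in predict set, so this production goes in M[S, 'c']

M[S, 'c'] = S → Y S'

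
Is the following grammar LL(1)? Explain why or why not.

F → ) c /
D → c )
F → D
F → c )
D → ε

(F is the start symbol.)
No. Predict set conflict for F: { 'c' }

Relevant sets:
  FIRST(D) = { 'c', ε }
  FOLLOW(F) = { $ }
  FOLLOW(D) = { $ }

For F:
  PREDICT(F → ')' c '/') = { ')' }
  PREDICT(F → D) = { $, 'c' }
  PREDICT(F → c ')') = { 'c' }
For D:
  PREDICT(D → c ')') = { 'c' }
  PREDICT(D → ε) = { $ }

Conflict found: Predict set conflict for F: { 'c' }
The grammar is NOT LL(1).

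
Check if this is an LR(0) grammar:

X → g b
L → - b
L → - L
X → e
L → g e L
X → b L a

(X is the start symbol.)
Yes, the grammar is LR(0)

A grammar is LR(0) if no state in the canonical LR(0) collection has:
  - both a shift item (dot before a terminal) and a complete item (shift-reduce conflict), or
  - two or more complete items (reduce-reduce conflict; the accept item [X' → X .] counts as a complete item here).

Augment with X' → X and build the canonical LR(0) collection (I0 = CLOSURE({[X' → . X]}), then GOTO on every symbol after a dot until no new states appear). It has 14 states:
  I0: { [X → . b L a], [X → . e], [X → . g b], [X' → . X] }  — shift
  I1: { [X' → X .] }  — accept
  I2: { [L → . - L], [L → . - b], [L → . g e L], [X → b . L a] }  — shift
  I3: { [X → e .] }  — reduce
  I4: { [X → g . b] }  — shift
  I5: { [X → g b .] }  — reduce
  I6: { [L → - . L], [L → - . b], [L → . - L], [L → . - b], [L → . g e L] }  — shift
  I7: { [X → b L . a] }  — shift
  I8: { [L → g . e L] }  — shift
  I9: { [L → . - L], [L → . - b], [L → . g e L], [L → g e . L] }  — shift
  I10: { [L → g e L .] }  — reduce
  I11: { [X → b L a .] }  — reduce
  I12: { [L → - L .] }  — reduce
  I13: { [L → - b .] }  — reduce

Every state is either a pure shift/goto state or contains exactly one complete item and nothing to shift — no conflicts. The grammar is LR(0).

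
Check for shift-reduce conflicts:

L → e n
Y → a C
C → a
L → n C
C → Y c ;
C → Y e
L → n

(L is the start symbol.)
Yes — I3: [L → n .] vs [C → . a]; I6: [C → a .] vs [C → . a]

A shift-reduce conflict occurs when an LR(0) state has both:
  - a complete (reduce) item [A → α .] (dot at the end), and
  - a shift item [B → β . c γ] (dot before a terminal).

Augment with L' → L and build the canonical LR(0) collection (I0 = CLOSURE({[L' → . L]}), then GOTO on every symbol after a dot until no new states appear). It has 12 states:
  I0: { [L → . e n], [L → . n C], [L → . n], [L' → . L] }  — shift
  I1: { [L' → L .] }  — accept
  I2: { [L → e . n] }  — shift
  I3: { [C → . Y c ;], [C → . Y e], [C → . a], [L → n . C], [L → n .], [Y → . a C] }  — shift, reduce
  I4: { [L → n C .] }  — reduce
  I5: { [C → Y . c ;], [C → Y . e] }  — shift
  I6: { [C → . Y c ;], [C → . Y e], [C → . a], [C → a .], [Y → . a C], [Y → a . C] }  — shift, reduce
  I7: { [Y → a C .] }  — reduce
  I8: { [C → Y c . ;] }  — shift
  I9: { [C → Y e .] }  — reduce
  I10: { [C → Y c ; .] }  — reduce
  I11: { [L → e n .] }  — reduce

I3 contains reduce item [L → n .] and shift items [C → . a], [Y → . a C] — shift-reduce conflict.
I6 contains reduce item [C → a .] and shift items [C → . a], [Y → . a C] — shift-reduce conflict.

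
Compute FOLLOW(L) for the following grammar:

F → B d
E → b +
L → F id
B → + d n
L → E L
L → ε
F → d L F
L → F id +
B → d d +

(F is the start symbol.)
In L → E L: L is at the end; this adds FOLLOW(L) to itself — nothing new
In F → d L F: L is followed by F, add FIRST(F) \ {ε} = { '+', 'd' }

Taking the union: FOLLOW(L) = { '+', 'd' }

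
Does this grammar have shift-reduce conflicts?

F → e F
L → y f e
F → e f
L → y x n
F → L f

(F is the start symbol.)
No shift-reduce conflicts

Augment with F' → F and build the canonical LR(0) collection (I0 = CLOSURE({[F' → . F]}), then GOTO on every symbol after a dot until no new states appear). It has 12 states:
  I0: { [F → . L f], [F → . e F], [F → . e f], [F' → . F], [L → . y f e], [L → . y x n] }  — shift
  I1: { [F' → F .] }  — accept
  I2: { [F → L . f] }  — shift
  I3: { [F → . L f], [F → . e F], [F → . e f], [F → e . F], [F → e . f], [L → . y f e], [L → . y x n] }  — shift
  I4: { [L → y . f e], [L → y . x n] }  — shift
  I5: { [L → y f . e] }  — shift
  I6: { [L → y x . n] }  — shift
  I7: { [L → y x n .] }  — reduce
  I8: { [L → y f e .] }  — reduce
  I9: { [F → e F .] }  — reduce
  I10: { [F → e f .] }  — reduce
  I11: { [F → L f .] }  — reduce

No state contains both a complete item and a shift item.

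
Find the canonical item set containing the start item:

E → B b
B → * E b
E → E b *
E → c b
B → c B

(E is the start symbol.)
First, augment the grammar with E' → E
I₀ = CLOSURE({ [E' → . E] }):
  [E' → . E] has the dot before E: add [E → . B b], [E → . E b *], [E → . c b]
  [E → . B b] has the dot before B: add [B → . * E b], [B → . c B]
No further items can be added.

I₀ = { [B → . * E b], [B → . c B], [E → . B b], [E → . E b *], [E → . c b], [E' → . E] }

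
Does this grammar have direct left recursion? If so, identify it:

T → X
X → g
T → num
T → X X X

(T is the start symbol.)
T → X: starts with X
X → g: starts with g
T → num: starts with num
T → X X X: starts with X

No direct left recursion found.

Answer: No direct left recursion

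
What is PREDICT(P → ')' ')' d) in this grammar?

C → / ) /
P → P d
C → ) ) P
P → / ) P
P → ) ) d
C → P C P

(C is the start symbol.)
PREDICT(P → ')' ')' d) = (FIRST(RHS) \ {ε}) ∪ (FOLLOW(P) if ε ∈ FIRST(RHS), i.e. RHS ⇒* ε)
FIRST(')' ')' d) = { ')' }
ε ∉ FIRST(')' ')' d), so FOLLOW(P) is not added.
PREDICT(P → ')' ')' d) = { ')' }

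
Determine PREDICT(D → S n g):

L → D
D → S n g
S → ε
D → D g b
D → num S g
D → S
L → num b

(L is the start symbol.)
PREDICT(D → S n g) = (FIRST(RHS) \ {ε}) ∪ (FOLLOW(D) if ε ∈ FIRST(RHS), i.e. RHS ⇒* ε)
FIRST(S) = { ε }
FIRST(S n g) = { 'n' }
ε ∉ FIRST(S n g), so FOLLOW(D) is not added.
PREDICT(D → S n g) = { 'n' }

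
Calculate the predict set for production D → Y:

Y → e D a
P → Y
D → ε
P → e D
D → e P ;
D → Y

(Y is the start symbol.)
{ 'e' }

PREDICT(D → Y) = (FIRST(RHS) \ {ε}) ∪ (FOLLOW(D) if ε ∈ FIRST(RHS), i.e. RHS ⇒* ε)
FIRST(Y) = { 'e' }
FIRST(Y) = { 'e' }
ε ∉ FIRST(Y), so FOLLOW(D) is not added.
PREDICT(D → Y) = { 'e' }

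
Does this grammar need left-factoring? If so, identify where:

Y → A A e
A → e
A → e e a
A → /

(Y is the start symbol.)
Left-factoring is needed when two productions for the same non-terminal
share a common prefix on the right-hand side.

Productions for A:
  A → e
  A → e e a
  A → /

Found common prefix 'e' in productions for A

Answer: Yes, A has productions with common prefix 'e'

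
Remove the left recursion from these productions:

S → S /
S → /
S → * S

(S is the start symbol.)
S → / S'
S → * S S'
S' → / S'
S' → ε

S is directly left-recursive. The standard transformation for
  A → A α₁ | ... | A α_m | β₁ | ... | β_n
is
  A  → β₁ A' | ... | β_n A'
  A' → α₁ A' | ... | α_m A' | ε

S → / becomes S → / S'
S → * S becomes S → * S S'
S → S / becomes S' → / S'
Add S' → ε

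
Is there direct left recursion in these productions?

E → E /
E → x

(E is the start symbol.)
E → E /: LEFT RECURSIVE (starts with E)
E → x: starts with x

The grammar has direct left recursion on: E.

Answer: Yes, E is left-recursive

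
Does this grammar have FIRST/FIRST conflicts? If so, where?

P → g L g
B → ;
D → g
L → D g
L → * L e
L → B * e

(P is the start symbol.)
A FIRST/FIRST conflict occurs when two productions N → α and N → β for the same non-terminal have FIRST(α) ∩ FIRST(β) ≠ ∅ (with ε ∈ FIRST of a nullable right-hand side, so two nullable alternatives also conflict).

FIRST sets of the non-terminals at (or reachable through a nullable prefix from) the front of some alternative:
  FIRST(D) = { 'g' }
  FIRST(B) = { ';' }

Productions for L:
  L → D g: FIRST = { 'g' }
  L → * L e: FIRST = { '*' }
  L → B * e: FIRST = { ';' }
P, B, D have only one production, so no FIRST/FIRST conflict is possible there.

All alternatives of each non-terminal have pairwise disjoint FIRST sets.

Answer: No FIRST/FIRST conflicts.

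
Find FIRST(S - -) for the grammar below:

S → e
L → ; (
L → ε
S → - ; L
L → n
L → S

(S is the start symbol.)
{ '-', 'e' }

FIRST sets of the non-terminals involved (from the grammar, by fixed-point iteration):
  FIRST(S) = { '-', 'e' }

To compute FIRST(S - -), process the symbols left to right:
Symbol S is a non-terminal. Add FIRST(S) \ {ε} = { '-', 'e' }
S is not nullable (ε ∉ FIRST(S)), so stop here.
FIRST(S - -) = { '-', 'e' }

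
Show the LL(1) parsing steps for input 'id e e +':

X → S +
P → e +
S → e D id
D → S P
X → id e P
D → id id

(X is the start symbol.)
LL(1) parsing maintains a stack (initially the start symbol over $) and the input. At each step: if the stack top is a terminal, match it against the current input token; if it is a non-terminal N, replace it with the RHS of M[N, lookahead] (the unique production whose predict set contains the lookahead).

Stack is shown with the top on the left.

Stack     Input       Action
----------------------------
X $       id e e + $  output X → id e P
id e P $  id e e + $  match 'id'
e P $     e e + $     match 'e'
P $       e + $       output P → e +
e + $     e + $       match 'e'
+ $       + $         match '+'
$         $           accept

The string is accepted.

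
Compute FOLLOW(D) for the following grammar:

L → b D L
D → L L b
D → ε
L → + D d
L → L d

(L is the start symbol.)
To compute FOLLOW(D), find every occurrence of D on a right-hand side N → α D β: add FIRST(β) \ {ε}, and if β is empty or nullable also add FOLLOW(N). Iterate to a fixed point.

In L → b D L: D is followed by L, add FIRST(L) \ {ε} = { '+', 'b' }
In L → + D d: D is followed by d, add FIRST(d) \ {ε} = { 'd' }

Taking the union: FOLLOW(D) = { '+', 'b', 'd' }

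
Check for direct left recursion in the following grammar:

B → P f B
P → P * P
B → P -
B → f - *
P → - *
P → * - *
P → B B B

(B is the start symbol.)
Direct left recursion occurs when N → N α for some non-terminal N (the right-hand side begins with the left-hand side itself).

B → P f B: starts with P
P → P * P: LEFT RECURSIVE (starts with P)
B → P -: starts with P
B → f - *: starts with f
P → - *: starts with '-'
P → * - *: starts with '*'
P → B B B: starts with B

The grammar has direct left recursion on: P.

Answer: Yes, P is left-recursive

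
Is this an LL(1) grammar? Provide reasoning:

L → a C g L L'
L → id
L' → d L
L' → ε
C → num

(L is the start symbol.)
No. Predict set conflict for L': { 'd' }

Relevant sets:
  FOLLOW(L') = { $, 'd' }

For L:
  PREDICT(L → a C g L L') = { 'a' }
  PREDICT(L → id) = { 'id' }
For L':
  PREDICT(L' → d L) = { 'd' }
  PREDICT(L' → ε) = { $, 'd' }
C has a single production, so nothing to check there.

Conflict found: Predict set conflict for L': { 'd' }
The grammar is NOT LL(1).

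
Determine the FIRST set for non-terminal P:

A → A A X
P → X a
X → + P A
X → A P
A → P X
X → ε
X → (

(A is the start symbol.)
To compute FIRST(P), examine every production with P on the left-hand side, reading each right-hand side left to right until a non-nullable symbol is reached.

FIRST sets of the other non-terminals involved (by the same procedure, iterated to a fixed point):
  FIRST(X) = { '(', '+', 'a', ε }

From P → X a:
  - X is a non-terminal: add FIRST(X) \ {ε} = { '(', '+', 'a' }
    X is nullable, so continue to the next symbol
  - a is a terminal: add 'a' and stop

Collecting: FIRST(P) = { '(', '+', 'a' }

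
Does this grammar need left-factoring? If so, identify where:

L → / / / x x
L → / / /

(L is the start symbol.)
Left-factoring is needed when two productions for the same non-terminal
share a common prefix on the right-hand side.

Productions for L:
  L → / / / x x
  L → / / /

Found common prefix '/ / /' in productions for L

Answer: Yes, L has productions with common prefix '/ / /'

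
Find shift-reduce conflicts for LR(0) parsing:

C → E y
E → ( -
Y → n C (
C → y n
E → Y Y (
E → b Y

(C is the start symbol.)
A shift-reduce conflict occurs when an LR(0) state has both:
  - a complete (reduce) item [A → α .] (dot at the end), and
  - a shift item [B → β . c γ] (dot before a terminal).

Augment with C' → C and build the canonical LR(0) collection (I0 = CLOSURE({[C' → . C]}), then GOTO on every symbol after a dot until no new states appear). It has 16 states:
  I0: { [C → . E y], [C → . y n], [C' → . C], [E → . ( -], [E → . Y Y (], [E → . b Y], [Y → . n C (] }  — shift
  I1: { [E → ( . -] }  — shift
  I2: { [C' → C .] }  — accept
  I3: { [C → E . y] }  — shift
  I4: { [E → Y . Y (], [Y → . n C (] }  — shift
  I5: { [E → b . Y], [Y → . n C (] }  — shift
  I6: { [C → . E y], [C → . y n], [E → . ( -], [E → . Y Y (], [E → . b Y], [Y → . n C (], [Y → n . C (] }  — shift
  I7: { [C → y . n] }  — shift
  I8: { [C → y n .] }  — reduce
  I9: { [Y → n C . (] }  — shift
  I10: { [Y → n C ( .] }  — reduce
  I11: { [E → b Y .] }  — reduce
  I12: { [E → Y Y . (] }  — shift
  I13: { [E → Y Y ( .] }  — reduce
  I14: { [C → E y .] }  — reduce
  I15: { [E → ( - .] }  — reduce

No state contains both a complete item and a shift item.

Answer: No shift-reduce conflicts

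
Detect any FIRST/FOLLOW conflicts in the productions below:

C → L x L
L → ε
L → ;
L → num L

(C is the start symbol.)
No FIRST/FOLLOW conflicts.

A FIRST/FOLLOW conflict occurs when a non-terminal N has a nullable alternative N → β (β ⇒* ε) and another alternative N → α with FIRST(α) ∩ FOLLOW(N) ≠ ∅: on such a lookahead the parser cannot decide between expanding α and letting N vanish via β.

Nullable non-terminals: L.

L: nullable alternative(s) L → ε; FOLLOW(L) = { $, 'x' }
  L → ε: FIRST \ {ε} = { } — this is the only nullable alternative, skip
  L → ;: FIRST \ {ε} = { ';' } — disjoint from FOLLOW(L)
  L → num L: FIRST \ {ε} = { 'num' } — disjoint from FOLLOW(L)

C has no nullable alternative, so no FIRST/FOLLOW check is needed there.

No FIRST/FOLLOW conflicts found.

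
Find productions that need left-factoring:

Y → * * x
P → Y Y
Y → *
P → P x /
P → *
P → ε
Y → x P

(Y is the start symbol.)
Left-factoring is needed when two productions for the same non-terminal
share a common prefix on the right-hand side.

Productions for Y:
  Y → * * x
  Y → *
  Y → x P
Productions for P:
  P → Y Y
  P → P x /
  P → *
  P → ε

Found common prefix '*' in productions for Y

Answer: Yes, Y has productions with common prefix '*'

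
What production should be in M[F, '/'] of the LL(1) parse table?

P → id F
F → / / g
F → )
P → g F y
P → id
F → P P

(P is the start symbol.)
To find M[F, '/'], we find productions for F where '/' is in the predict set (PREDICT(N → α) = (FIRST(α) \ {ε}) ∪ (FOLLOW(N) if α ⇒* ε)).

Relevant sets:
  FIRST(P) = { 'g', 'id' }

F → / / g: PREDICT = { '/' }
  '/' is in predict set, so this production goes in M[F, '/']
F → ): PREDICT = { ')' }
F → P P: PREDICT = { 'g', 'id' }

M[F, '/'] = F → / / g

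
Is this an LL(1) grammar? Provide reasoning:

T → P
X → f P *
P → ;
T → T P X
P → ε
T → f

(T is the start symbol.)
No. Predict set conflict for T: { ';', 'f' }

A grammar is LL(1) if for each non-terminal N with multiple productions, the predict sets of those productions are pairwise disjoint, where PREDICT(N → α) = (FIRST(α) \ {ε}) ∪ (FOLLOW(N) if α ⇒* ε).

Relevant sets:
  FIRST(P) = { ';', ε }
  FIRST(T) = { ';', 'f', ε }
  FIRST(X) = { 'f' }
  FOLLOW(T) = { $, ';', 'f' }
  FOLLOW(P) = { $, '*', ';', 'f' }

For T:
  PREDICT(T → P) = { $, ';', 'f' }
  PREDICT(T → T P X) = { ';', 'f' }
  PREDICT(T → f) = { 'f' }
For P:
  PREDICT(P → ';') = { ';' }
  PREDICT(P → ε) = { $, '*', ';', 'f' }
X has a single production, so nothing to check there.

Conflict found: Predict set conflict for T: { ';', 'f' }
The grammar is NOT LL(1).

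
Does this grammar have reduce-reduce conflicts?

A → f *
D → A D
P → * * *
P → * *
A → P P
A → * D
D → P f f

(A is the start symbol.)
Yes — I17: [P → * * .] vs [P → * * * .]

A reduce-reduce conflict occurs when an LR(0) state has two complete items [A → α .] and [B → β .] — both call for a reduction, and with no lookahead the parser cannot choose between them.

Augment with A' → A and build the canonical LR(0) collection (I0 = CLOSURE({[A' → . A]}), then GOTO on every symbol after a dot until no new states appear). It has 18 states:
  I0: { [A → . * D], [A → . P P], [A → . f *], [A' → . A], [P → . * * *], [P → . * *] }  — shift
  I1: { [A → * . D], [A → . * D], [A → . P P], [A → . f *], [D → . A D], [D → . P f f], [P → * . * *], [P → * . *], [P → . * * *], [P → . * *] }  — shift
  I2: { [A' → A .] }  — accept
  I3: { [A → P . P], [P → . * * *], [P → . * *] }  — shift
  I4: { [A → f . *] }  — shift
  I5: { [A → f * .] }  — reduce
  I6: { [P → * . * *], [P → * . *] }  — shift
  I7: { [A → P P .] }  — reduce
  I8: { [P → * * . *], [P → * * .] }  — shift, reduce
  I9: { [P → * * * .] }  — reduce
  I10: { [A → * . D], [A → . * D], [A → . P P], [A → . f *], [D → . A D], [D → . P f f], [P → * * . *], [P → * * .], [P → * . * *], [P → * . *], [P → . * * *], [P → . * *] }  — shift, reduce
  I11: { [A → . * D], [A → . P P], [A → . f *], [D → . A D], [D → . P f f], [D → A . D], [P → . * * *], [P → . * *] }  — shift
  I12: { [A → * D .] }  — reduce
  I13: { [A → P . P], [D → P . f f], [P → . * * *], [P → . * *] }  — shift
  I14: { [D → P f . f] }  — shift
  I15: { [D → P f f .] }  — reduce
  I16: { [D → A D .] }  — reduce
  I17: { [A → * . D], [A → . * D], [A → . P P], [A → . f *], [D → . A D], [D → . P f f], [P → * * * .], [P → * * . *], [P → * * .], [P → * . * *], [P → * . *], [P → . * * *], [P → . * *] }  — shift, 2 reduces

I17 contains complete items [P → * * .], [P → * * * .] — reduce-reduce conflict.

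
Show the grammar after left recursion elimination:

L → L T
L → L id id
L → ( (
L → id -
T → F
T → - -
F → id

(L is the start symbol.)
L is directly left-recursive. The standard transformation for
  A → A α₁ | ... | A α_m | β₁ | ... | β_n
is
  A  → β₁ A' | ... | β_n A'
  A' → α₁ A' | ... | α_m A' | ε

L → ( ( becomes L → ( ( L'
L → id - becomes L → id - L'
L → L T becomes L' → T L'
L → L id id becomes L' → id id L'
Add L' → ε

Productions for other non-terminals are unchanged:
  T → F
  T → - -
  F → id

Resulting grammar:
L → ( ( L'
L → id - L'
L' → T L'
L' → id id L'
L' → ε
T → F
T → - -
F → id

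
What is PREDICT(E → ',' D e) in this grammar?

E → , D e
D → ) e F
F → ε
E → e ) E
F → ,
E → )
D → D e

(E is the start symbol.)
PREDICT(E → ',' D e) = (FIRST(RHS) \ {ε}) ∪ (FOLLOW(E) if ε ∈ FIRST(RHS), i.e. RHS ⇒* ε)
FIRST(',' D e) = { ',' }
ε ∉ FIRST(',' D e), so FOLLOW(E) is not added.
PREDICT(E → ',' D e) = { ',' }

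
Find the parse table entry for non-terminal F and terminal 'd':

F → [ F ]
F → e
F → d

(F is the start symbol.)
To find M[F, 'd'], we find productions for F where 'd' is in the predict set (PREDICT(N → α) = (FIRST(α) \ {ε}) ∪ (FOLLOW(N) if α ⇒* ε)).

F → [ F ]: PREDICT = { '[' }
F → e: PREDICT = { 'e' }
F → d: PREDICT = { 'd' }
  'd' is in predict set, so this production goes in M[F, 'd']

M[F, 'd'] = F → d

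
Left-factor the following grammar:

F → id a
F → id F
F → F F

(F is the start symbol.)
Left-factoring transforms A → αβ₁ | αβ₂ into A → αA' and A' → β₁ | β₂
(α is the longest common prefix among the alternatives). Repeat until
no nonterminal has two alternatives with a common prefix.

Round 1: F has alternatives sharing prefix 'id'. Introduce F': F → id F'
  Add: F' → a
  Add: F' → F

No remaining common prefixes — done.

Resulting grammar:
F → id F'
F' → a
F' → F
F → F F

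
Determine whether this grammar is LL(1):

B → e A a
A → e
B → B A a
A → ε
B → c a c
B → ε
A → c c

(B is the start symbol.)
No. Predict set conflict for B: { 'e' }

A grammar is LL(1) if for each non-terminal N with multiple productions, the predict sets of those productions are pairwise disjoint, where PREDICT(N → α) = (FIRST(α) \ {ε}) ∪ (FOLLOW(N) if α ⇒* ε).

Relevant sets:
  FIRST(B) = { 'a', 'c', 'e', ε }
  FIRST(A) = { 'c', 'e', ε }
  FOLLOW(B) = { $, 'a', 'c', 'e' }
  FOLLOW(A) = { 'a' }

For B:
  PREDICT(B → e A a) = { 'e' }
  PREDICT(B → B A a) = { 'a', 'c', 'e' }
  PREDICT(B → c a c) = { 'c' }
  PREDICT(B → ε) = { $, 'a', 'c', 'e' }
For A:
  PREDICT(A → e) = { 'e' }
  PREDICT(A → ε) = { 'a' }
  PREDICT(A → c c) = { 'c' }

Conflict found: Predict set conflict for B: { 'e' }
The grammar is NOT LL(1).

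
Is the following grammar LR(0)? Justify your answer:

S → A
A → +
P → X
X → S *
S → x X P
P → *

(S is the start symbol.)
Yes, the grammar is LR(0)

A grammar is LR(0) if no state in the canonical LR(0) collection has:
  - both a shift item (dot before a terminal) and a complete item (shift-reduce conflict), or
  - two or more complete items (reduce-reduce conflict; the accept item [S' → S .] counts as a complete item here).

Augment with S' → S and build the canonical LR(0) collection (I0 = CLOSURE({[S' → . S]}), then GOTO on every symbol after a dot until no new states appear). It has 11 states:
  I0: { [A → . +], [S → . A], [S → . x X P], [S' → . S] }  — shift
  I1: { [A → + .] }  — reduce
  I2: { [S → A .] }  — reduce
  I3: { [S' → S .] }  — accept
  I4: { [A → . +], [S → . A], [S → . x X P], [S → x . X P], [X → . S *] }  — shift
  I5: { [X → S . *] }  — shift
  I6: { [A → . +], [P → . *], [P → . X], [S → . A], [S → . x X P], [S → x X . P], [X → . S *] }  — shift
  I7: { [P → * .] }  — reduce
  I8: { [S → x X P .] }  — reduce
  I9: { [P → X .] }  — reduce
  I10: { [X → S * .] }  — reduce

Every state is either a pure shift/goto state or contains exactly one complete item and nothing to shift — no conflicts. The grammar is LR(0).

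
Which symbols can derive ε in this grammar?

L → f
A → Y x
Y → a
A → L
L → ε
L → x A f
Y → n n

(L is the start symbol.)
{ 'A', 'L' }

ε-productions: L → ε
So L is immediately nullable.
A → L: every symbol on the right is nullable, so A is nullable too.
No further non-terminal can be added: every production for the remaining non-terminals contains a terminal or a non-nullable non-terminal.
Nullable = { 'A', 'L' }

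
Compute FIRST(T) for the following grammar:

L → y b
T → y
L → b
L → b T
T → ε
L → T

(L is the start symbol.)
{ 'y', ε }

To compute FIRST(T), examine every production with T on the left-hand side, reading each right-hand side left to right until a non-nullable symbol is reached.

From T → y:
  - y is a terminal: add 'y' and stop
From T → ε:
  - ε-production, so ε ∈ FIRST(T)

Collecting: FIRST(T) = { 'y', ε }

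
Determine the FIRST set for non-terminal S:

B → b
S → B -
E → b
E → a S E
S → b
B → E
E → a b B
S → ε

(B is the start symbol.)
FIRST sets of the other non-terminals involved (by the same procedure, iterated to a fixed point):
  FIRST(B) = { 'a', 'b' }

From S → B -:
  - B is a non-terminal: add FIRST(B) \ {ε} = { 'a', 'b' }
    B is not nullable, so stop
From S → b:
  - b is a terminal: add 'b' and stop
From S → ε:
  - ε-production, so ε ∈ FIRST(S)

Collecting: FIRST(S) = { 'a', 'b', ε }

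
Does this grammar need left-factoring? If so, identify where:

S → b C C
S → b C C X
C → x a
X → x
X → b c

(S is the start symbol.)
Left-factoring is needed when two productions for the same non-terminal
share a common prefix on the right-hand side.

Productions for S:
  S → b C C
  S → b C C X
Productions for X:
  X → x
  X → b c

Found common prefix 'b C C' in productions for S

Answer: Yes, S has productions with common prefix 'b C C'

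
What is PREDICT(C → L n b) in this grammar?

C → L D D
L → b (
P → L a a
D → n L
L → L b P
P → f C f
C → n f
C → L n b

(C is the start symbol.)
{ 'b' }

PREDICT(C → L n b) = (FIRST(RHS) \ {ε}) ∪ (FOLLOW(C) if ε ∈ FIRST(RHS), i.e. RHS ⇒* ε)
FIRST(L) = { 'b' }
FIRST(L n b) = { 'b' }
ε ∉ FIRST(L n b), so FOLLOW(C) is not added.
PREDICT(C → L n b) = { 'b' }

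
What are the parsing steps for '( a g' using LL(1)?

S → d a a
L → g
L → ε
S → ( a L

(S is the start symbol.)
LL(1) parsing maintains a stack (initially the start symbol over $) and the input. At each step: if the stack top is a terminal, match it against the current input token; if it is a non-terminal N, replace it with the RHS of M[N, lookahead] (the unique production whose predict set contains the lookahead).

Stack is shown with the top on the left.

Stack    Input    Action
------------------------
S $      ( a g $  output S → ( a L
( a L $  ( a g $  match '('
a L $    a g $    match 'a'
L $      g $      output L → g
g $      g $      match 'g'
$        $        accept

The string is accepted.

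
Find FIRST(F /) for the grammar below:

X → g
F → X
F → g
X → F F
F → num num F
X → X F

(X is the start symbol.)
{ 'g', 'num' }

FIRST sets of the non-terminals involved (from the grammar, by fixed-point iteration):
  FIRST(F) = { 'g', 'num' }

To compute FIRST(F /), process the symbols left to right:
Symbol F is a non-terminal. Add FIRST(F) \ {ε} = { 'g', 'num' }
F is not nullable (ε ∉ FIRST(F)), so stop here.
FIRST(F /) = { 'g', 'num' }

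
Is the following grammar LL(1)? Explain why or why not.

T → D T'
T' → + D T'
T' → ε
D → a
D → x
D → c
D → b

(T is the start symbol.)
Relevant sets:
  FOLLOW(T') = { $ }

For T':
  PREDICT(T' → '+' D T') = { '+' }
  PREDICT(T' → ε) = { $ }
For D:
  PREDICT(D → a) = { 'a' }
  PREDICT(D → x) = { 'x' }
  PREDICT(D → c) = { 'c' }
  PREDICT(D → b) = { 'b' }
T has a single production, so nothing to check there.

All predict sets are disjoint. The grammar IS LL(1).

Answer: Yes, the grammar is LL(1).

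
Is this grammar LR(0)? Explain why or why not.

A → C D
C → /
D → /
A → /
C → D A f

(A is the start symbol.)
Augment with A' → A and build the canonical LR(0) collection (I0 = CLOSURE({[A' → . A]}), then GOTO on every symbol after a dot until no new states appear). It has 9 states:
  I0: { [A → . /], [A → . C D], [A' → . A], [C → . /], [C → . D A f], [D → . /] }  — shift
  I1: { [A → / .], [C → / .], [D → / .] }  — 3 reduces
  I2: { [A' → A .] }  — accept
  I3: { [A → C . D], [D → . /] }  — shift
  I4: { [A → . /], [A → . C D], [C → . /], [C → . D A f], [C → D . A f], [D → . /] }  — shift
  I5: { [C → D A . f] }  — shift
  I6: { [C → D A f .] }  — reduce
  I7: { [D → / .] }  — reduce
  I8: { [A → C D .] }  — reduce

Conflict in state I1:
  Reduce-reduce conflict: [A → / .] and [C → / .]
So the grammar is NOT LR(0).

Answer: No. Reduce-reduce conflict: [A → / .] and [C → / .]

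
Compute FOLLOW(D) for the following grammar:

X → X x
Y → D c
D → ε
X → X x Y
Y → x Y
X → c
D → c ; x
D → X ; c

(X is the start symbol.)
{ 'c' }

To compute FOLLOW(D), find every occurrence of D on a right-hand side N → α D β: add FIRST(β) \ {ε}, and if β is empty or nullable also add FOLLOW(N). Iterate to a fixed point.

In Y → D c: D is followed by c, add FIRST(c) \ {ε} = { 'c' }

Taking the union: FOLLOW(D) = { 'c' }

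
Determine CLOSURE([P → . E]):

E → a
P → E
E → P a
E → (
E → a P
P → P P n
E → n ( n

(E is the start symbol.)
{ [E → . (], [E → . P a], [E → . a P], [E → . a], [E → . n ( n], [P → . E], [P → . P P n] }

To compute CLOSURE, for each item [A → α.Bβ] where B is a non-terminal, add [B → .γ] for all productions B → γ; repeat for the newly added items until nothing changes.

Start with: [P → . E]
  [P → . E] has the dot before E: add [E → . a], [E → . P a], [E → . (], [E → . a P], [E → . n ( n]
  [E → . P a] has the dot before P: add [P → . P P n]
No further items can be added.

CLOSURE = { [E → . (], [E → . P a], [E → . a P], [E → . a], [E → . n ( n], [P → . E], [P → . P P n] }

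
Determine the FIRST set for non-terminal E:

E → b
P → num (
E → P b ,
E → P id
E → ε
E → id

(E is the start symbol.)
FIRST sets of the other non-terminals involved (by the same procedure, iterated to a fixed point):
  FIRST(P) = { 'num' }

From E → b:
  - b is a terminal: add 'b' and stop
From E → P b ,:
  - P is a non-terminal: add FIRST(P) \ {ε} = { 'num' }
    P is not nullable, so stop
From E → P id:
  - P is a non-terminal: add FIRST(P) \ {ε} = { 'num' }
    P is not nullable, so stop
From E → ε:
  - ε-production, so ε ∈ FIRST(E)
From E → id:
  - id is a terminal: add 'id' and stop

Collecting: FIRST(E) = { 'b', 'id', 'num', ε }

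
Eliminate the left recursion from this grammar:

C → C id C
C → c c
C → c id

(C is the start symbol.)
C is directly left-recursive. The standard transformation for
  A → A α₁ | ... | A α_m | β₁ | ... | β_n
is
  A  → β₁ A' | ... | β_n A'
  A' → α₁ A' | ... | α_m A' | ε

C → c c becomes C → c c C'
C → c id becomes C → c id C'
C → C id C becomes C' → id C C'
Add C' → ε

Resulting grammar:
C → c c C'
C → c id C'
C' → id C C'
C' → ε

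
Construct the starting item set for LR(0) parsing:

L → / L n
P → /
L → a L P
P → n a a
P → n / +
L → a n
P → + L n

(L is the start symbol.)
{ [L → . / L n], [L → . a L P], [L → . a n], [L' → . L] }

First, augment the grammar with L' → L
I₀ = CLOSURE({ [L' → . L] }):
  [L' → . L] has the dot before L: add [L → . / L n], [L → . a L P], [L → . a n]
No further items can be added.

I₀ = { [L → . / L n], [L → . a L P], [L → . a n], [L' → . L] }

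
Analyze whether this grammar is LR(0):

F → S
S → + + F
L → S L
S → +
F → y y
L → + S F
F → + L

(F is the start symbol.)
No. Shift-reduce conflict between [S → + .] and [L → . + S F]

A grammar is LR(0) if no state in the canonical LR(0) collection has:
  - both a shift item (dot before a terminal) and a complete item (shift-reduce conflict), or
  - two or more complete items (reduce-reduce conflict; the accept item [F' → F .] counts as a complete item here).

Augment with F' → F and build the canonical LR(0) collection (I0 = CLOSURE({[F' → . F]}), then GOTO on every symbol after a dot until no new states appear). It has 22 states:
  I0: { [F → . + L], [F → . S], [F → . y y], [F' → . F], [S → . + + F], [S → . +] }  — shift
  I1: { [F → + . L], [L → . + S F], [L → . S L], [S → + . + F], [S → + .], [S → . + + F], [S → . +] }  — shift, reduce
  I2: { [F' → F .] }  — accept
  I3: { [F → S .] }  — reduce
  I4: { [F → y . y] }  — shift
  I5: { [F → y y .] }  — reduce
  I6: { [F → . + L], [F → . S], [F → . y y], [L → + . S F], [S → + + . F], [S → + . + F], [S → + .], [S → . + + F], [S → . +] }  — shift, reduce
  I7: { [F → + L .] }  — reduce
  I8: { [L → . + S F], [L → . S L], [L → S . L], [S → . + + F], [S → . +] }  — shift
  I9: { [L → + . S F], [S → + . + F], [S → + .], [S → . + + F], [S → . +] }  — shift, reduce
  I10: { [L → S L .] }  — reduce
  I11: { [F → . + L], [F → . S], [F → . y y], [S → + + . F], [S → + . + F], [S → + .], [S → . + + F], [S → . +] }  — shift, reduce
  I12: { [F → . + L], [F → . S], [F → . y y], [L → + S . F], [S → . + + F], [S → . +] }  — shift
  I13: { [L → + S F .] }  — reduce
  I14: { [F → + . L], [F → . + L], [F → . S], [F → . y y], [L → . + S F], [L → . S L], [S → + + . F], [S → + . + F], [S → + .], [S → . + + F], [S → . +] }  — shift, reduce
  I15: { [S → + + F .] }  — reduce
  I16: { [F → + . L], [F → . + L], [F → . S], [F → . y y], [L → + . S F], [L → . + S F], [L → . S L], [S → + + . F], [S → + . + F], [S → + .], [S → . + + F], [S → . +] }  — shift, reduce
  I17: { [F → S .], [L → . + S F], [L → . S L], [L → S . L], [S → . + + F], [S → . +] }  — shift, reduce
  I18: { [F → . + L], [F → . S], [F → . y y], [F → S .], [L → + S . F], [L → . + S F], [L → . S L], [L → S . L], [S → . + + F], [S → . +] }  — shift, reduce
  I19: { [F → + . L], [L → + . S F], [L → . + S F], [L → . S L], [S → + . + F], [S → + .], [S → . + + F], [S → . +] }  — shift, reduce
  I20: { [F → . + L], [F → . S], [F → . y y], [L → + S . F], [L → . + S F], [L → . S L], [L → S . L], [S → . + + F], [S → . +] }  — shift
  I21: { [F → . + L], [F → . S], [F → . y y], [F → S .], [L → + S . F], [S → . + + F], [S → . +] }  — shift, reduce

Conflict in state I1:
  Shift-reduce conflict between [S → + .] and [L → . + S F]
So the grammar is NOT LR(0).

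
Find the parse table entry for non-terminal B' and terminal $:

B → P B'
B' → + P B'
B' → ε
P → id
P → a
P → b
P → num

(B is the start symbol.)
B' → ε

To find M[B', $], we find productions for B' where $ is in the predict set (PREDICT(N → α) = (FIRST(α) \ {ε}) ∪ (FOLLOW(N) if α ⇒* ε)).

Relevant sets:
  FOLLOW(B') = { $ }

B' → + P B': PREDICT = { '+' }
B' → ε: PREDICT = { $ }
  $ is in predict set, so this production goes in M[B', $]

M[B', $] = B' → ε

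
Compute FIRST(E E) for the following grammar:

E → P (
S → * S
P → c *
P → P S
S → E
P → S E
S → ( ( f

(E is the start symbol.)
{ '(', '*', 'c' }

FIRST sets of the non-terminals involved (from the grammar, by fixed-point iteration):
  FIRST(E) = { '(', '*', 'c' }

To compute FIRST(E E), process the symbols left to right:
Symbol E is a non-terminal. Add FIRST(E) \ {ε} = { '(', '*', 'c' }
E is not nullable (ε ∉ FIRST(E)), so stop here.
FIRST(E E) = { '(', '*', 'c' }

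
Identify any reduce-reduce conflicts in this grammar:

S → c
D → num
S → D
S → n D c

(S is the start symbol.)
No reduce-reduce conflicts

A reduce-reduce conflict occurs when an LR(0) state has two complete items [A → α .] and [B → β .] — both call for a reduction, and with no lookahead the parser cannot choose between them.

Augment with S' → S and build the canonical LR(0) collection (I0 = CLOSURE({[S' → . S]}), then GOTO on every symbol after a dot until no new states appear). It has 8 states:
  I0: { [D → . num], [S → . D], [S → . c], [S → . n D c], [S' → . S] }  — shift
  I1: { [S → D .] }  — reduce
  I2: { [S' → S .] }  — accept
  I3: { [S → c .] }  — reduce
  I4: { [D → . num], [S → n . D c] }  — shift
  I5: { [D → num .] }  — reduce
  I6: { [S → n D . c] }  — shift
  I7: { [S → n D c .] }  — reduce

No state contains more than one complete item.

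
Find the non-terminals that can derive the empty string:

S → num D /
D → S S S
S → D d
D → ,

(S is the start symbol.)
A non-terminal is nullable if it can derive ε (the empty string): either it has an ε-production, or it has a production whose right-hand side consists entirely of nullable non-terminals.

There are no ε-productions, so no non-terminal can derive ε.
No non-terminals are nullable.

Answer: None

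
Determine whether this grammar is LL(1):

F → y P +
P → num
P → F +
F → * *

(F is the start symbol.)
A grammar is LL(1) if for each non-terminal N with multiple productions, the predict sets of those productions are pairwise disjoint, where PREDICT(N → α) = (FIRST(α) \ {ε}) ∪ (FOLLOW(N) if α ⇒* ε).

Relevant sets:
  FIRST(F) = { '*', 'y' }

For F:
  PREDICT(F → y P '+') = { 'y' }
  PREDICT(F → '*' '*') = { '*' }
For P:
  PREDICT(P → num) = { 'num' }
  PREDICT(P → F '+') = { '*', 'y' }

All predict sets are disjoint. The grammar IS LL(1).

Answer: Yes, the grammar is LL(1).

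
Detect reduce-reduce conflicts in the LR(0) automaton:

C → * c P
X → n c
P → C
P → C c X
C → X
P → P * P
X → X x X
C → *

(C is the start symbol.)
Augment with C' → C and build the canonical LR(0) collection (I0 = CLOSURE({[C' → . C]}), then GOTO on every symbol after a dot until no new states appear). It has 15 states:
  I0: { [C → . * c P], [C → . *], [C → . X], [C' → . C], [X → . X x X], [X → . n c] }  — shift
  I1: { [C → * . c P], [C → * .] }  — shift, reduce
  I2: { [C' → C .] }  — accept
  I3: { [C → X .], [X → X . x X] }  — shift, reduce
  I4: { [X → n . c] }  — shift
  I5: { [X → n c .] }  — reduce
  I6: { [X → . X x X], [X → . n c], [X → X x . X] }  — shift
  I7: { [X → X . x X], [X → X x X .] }  — shift, reduce
  I8: { [C → * c . P], [C → . * c P], [C → . *], [C → . X], [P → . C c X], [P → . C], [P → . P * P], [X → . X x X], [X → . n c] }  — shift
  I9: { [P → C . c X], [P → C .] }  — shift, reduce
  I10: { [C → * c P .], [P → P . * P] }  — shift, reduce
  I11: { [C → . * c P], [C → . *], [C → . X], [P → . C c X], [P → . C], [P → . P * P], [P → P * . P], [X → . X x X], [X → . n c] }  — shift
  I12: { [P → P * P .], [P → P . * P] }  — shift, reduce
  I13: { [P → C c . X], [X → . X x X], [X → . n c] }  — shift
  I14: { [P → C c X .], [X → X . x X] }  — shift, reduce

No state contains more than one complete item.

Answer: No reduce-reduce conflicts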